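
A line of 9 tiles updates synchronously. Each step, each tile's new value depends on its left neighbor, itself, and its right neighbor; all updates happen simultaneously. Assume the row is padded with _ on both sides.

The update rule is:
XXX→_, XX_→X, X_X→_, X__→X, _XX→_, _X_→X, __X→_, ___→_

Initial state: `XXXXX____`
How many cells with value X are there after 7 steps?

____XX___
_____XX__
______XX_
_______XX
________X
________X  (fixed point — unchanged through step 7)
count of X: 1

1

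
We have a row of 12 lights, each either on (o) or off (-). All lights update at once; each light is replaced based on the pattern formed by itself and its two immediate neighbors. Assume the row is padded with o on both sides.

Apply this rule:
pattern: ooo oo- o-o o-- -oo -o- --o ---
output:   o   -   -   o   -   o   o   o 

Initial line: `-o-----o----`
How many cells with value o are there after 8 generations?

9

-ooooooooooo
--oooooooooo
oo-ooooooooo
o---oooooooo
-ooo-ooooooo
--o---oooooo
oooooo-ooooo
ooooo---oooo
count of o: 9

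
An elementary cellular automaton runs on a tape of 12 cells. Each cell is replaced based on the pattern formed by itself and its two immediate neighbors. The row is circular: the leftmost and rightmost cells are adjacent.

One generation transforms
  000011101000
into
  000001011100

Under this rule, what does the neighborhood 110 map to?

0

At position 6 the neighborhood is 110; the next row has 0 there.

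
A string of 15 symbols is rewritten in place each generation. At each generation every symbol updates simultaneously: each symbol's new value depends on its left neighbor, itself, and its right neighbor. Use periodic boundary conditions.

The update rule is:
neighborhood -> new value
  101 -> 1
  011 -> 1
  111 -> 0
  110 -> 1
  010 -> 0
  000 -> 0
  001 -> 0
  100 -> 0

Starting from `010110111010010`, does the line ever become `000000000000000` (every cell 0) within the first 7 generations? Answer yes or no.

yes

001111101100000
001000111100000
000000100100000
000000000000000
all cells are 0 at generation 4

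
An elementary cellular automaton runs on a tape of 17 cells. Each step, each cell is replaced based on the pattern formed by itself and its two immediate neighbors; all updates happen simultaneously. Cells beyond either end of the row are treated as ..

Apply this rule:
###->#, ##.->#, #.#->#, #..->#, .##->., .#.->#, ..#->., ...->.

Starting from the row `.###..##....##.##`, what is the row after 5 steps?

......###..##...#

..###..##....##.#
...###..##....###
....###..##....##
.....###..##....#
......###..##...#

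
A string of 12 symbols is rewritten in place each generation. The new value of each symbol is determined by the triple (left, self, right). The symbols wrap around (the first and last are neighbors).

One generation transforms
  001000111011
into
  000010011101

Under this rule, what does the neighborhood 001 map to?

At position 1 the neighborhood is 001; the next row has 0 there.

0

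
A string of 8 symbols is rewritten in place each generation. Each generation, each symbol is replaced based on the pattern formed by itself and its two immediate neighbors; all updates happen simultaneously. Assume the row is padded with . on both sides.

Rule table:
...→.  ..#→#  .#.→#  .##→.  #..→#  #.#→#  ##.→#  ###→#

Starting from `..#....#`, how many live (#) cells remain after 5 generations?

6

.###..##
#.####.#
##.#####
.##.####
#.##.###
count of #: 6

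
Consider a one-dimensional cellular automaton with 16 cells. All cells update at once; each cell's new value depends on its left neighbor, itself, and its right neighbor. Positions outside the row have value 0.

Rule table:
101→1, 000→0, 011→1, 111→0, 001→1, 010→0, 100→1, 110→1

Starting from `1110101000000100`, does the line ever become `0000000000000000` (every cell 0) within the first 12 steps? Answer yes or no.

1011010100001010
0111101010010101
1100110101101010
1111111011110101
1000001110011010
0100011011111101
1010111110000110
0101100011001111
1011110111111001
0110011100001110
1111110110011011
1000011111111111
step 12 is 1000011111111111, still not uniform 0

no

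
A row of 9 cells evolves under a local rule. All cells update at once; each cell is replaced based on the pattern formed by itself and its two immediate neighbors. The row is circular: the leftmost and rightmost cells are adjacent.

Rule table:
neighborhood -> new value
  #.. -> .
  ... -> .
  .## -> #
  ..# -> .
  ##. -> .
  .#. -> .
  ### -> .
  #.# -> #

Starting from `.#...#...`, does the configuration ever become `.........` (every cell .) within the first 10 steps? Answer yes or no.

yes

.........
all cells are . at step 1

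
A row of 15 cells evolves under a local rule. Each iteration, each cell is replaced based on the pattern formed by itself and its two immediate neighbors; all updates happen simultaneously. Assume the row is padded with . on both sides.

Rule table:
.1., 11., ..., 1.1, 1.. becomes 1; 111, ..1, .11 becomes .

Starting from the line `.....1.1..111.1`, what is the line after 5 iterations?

..111...111...1

1111.1111...111
...11...111...1
11..111...111.1
.11...111...111
..111...111...1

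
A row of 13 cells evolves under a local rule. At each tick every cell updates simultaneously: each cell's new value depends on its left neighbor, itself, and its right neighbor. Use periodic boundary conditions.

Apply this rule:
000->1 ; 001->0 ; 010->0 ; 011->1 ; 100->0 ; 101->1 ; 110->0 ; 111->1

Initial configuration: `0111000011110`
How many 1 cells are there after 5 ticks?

7

0110011011100
0100010111001
1001001110000
0000001100110
1111101000100
count of 1: 7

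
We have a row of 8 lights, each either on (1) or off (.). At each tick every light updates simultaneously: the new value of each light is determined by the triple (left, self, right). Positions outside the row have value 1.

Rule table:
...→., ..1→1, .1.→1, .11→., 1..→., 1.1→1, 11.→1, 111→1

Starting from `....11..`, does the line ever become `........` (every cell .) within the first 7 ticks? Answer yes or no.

no

...1.1.1
..11111.
.1.11111
111.1111
1111.111
11111.11
111111.1
tick 7 is 111111.1, still not uniform .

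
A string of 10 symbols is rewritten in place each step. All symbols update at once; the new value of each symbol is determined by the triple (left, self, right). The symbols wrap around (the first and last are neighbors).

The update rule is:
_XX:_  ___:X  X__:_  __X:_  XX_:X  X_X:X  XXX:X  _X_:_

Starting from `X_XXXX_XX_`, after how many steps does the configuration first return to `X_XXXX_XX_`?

10

_X_XXXX_XX
X_X_XXXX_X
XX_X_XXXX_
_XX_X_XXXX
X_XX_X_XXX
XX_XX_X_XX
XXX_XX_X_X
XXXX_XX_X_
_XXXX_XX_X
X_XXXX_XX_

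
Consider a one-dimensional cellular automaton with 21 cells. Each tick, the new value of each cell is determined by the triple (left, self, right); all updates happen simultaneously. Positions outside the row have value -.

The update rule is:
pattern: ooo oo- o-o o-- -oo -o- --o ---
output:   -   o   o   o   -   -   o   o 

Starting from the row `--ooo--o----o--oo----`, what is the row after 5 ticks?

o-ooo-oooo-oo-ooooo-o

tick 1: oo--ooo-oooo-oo-ooooo
tick 2: -ooo--oo---oo-oo----o
tick 3: o--ooo-oooo-oo-ooooo-
tick 4: -oo--oo---oo-oo----oo
tick 5: o-ooo-oooo-oo-ooooo-o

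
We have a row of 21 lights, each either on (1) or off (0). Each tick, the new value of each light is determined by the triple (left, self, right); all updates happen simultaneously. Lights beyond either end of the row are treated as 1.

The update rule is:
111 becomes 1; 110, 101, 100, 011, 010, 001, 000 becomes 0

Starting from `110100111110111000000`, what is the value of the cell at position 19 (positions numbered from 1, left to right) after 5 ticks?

tick 1: 100000011100010000000
tick 2: 000000001000000000000
tick 3: 000000000000000000000
tick 4: 000000000000000000000  (fixed point — unchanged through tick 5)
position 19 holds 0

0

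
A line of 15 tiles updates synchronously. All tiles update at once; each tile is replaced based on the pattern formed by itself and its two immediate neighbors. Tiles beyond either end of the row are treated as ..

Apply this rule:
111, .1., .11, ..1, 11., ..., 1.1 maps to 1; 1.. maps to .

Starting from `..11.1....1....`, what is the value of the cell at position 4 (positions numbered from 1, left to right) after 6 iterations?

1

111111.1111.111
111111111111111
111111111111111  (fixed point — unchanged through iteration 6)
position 4 holds 1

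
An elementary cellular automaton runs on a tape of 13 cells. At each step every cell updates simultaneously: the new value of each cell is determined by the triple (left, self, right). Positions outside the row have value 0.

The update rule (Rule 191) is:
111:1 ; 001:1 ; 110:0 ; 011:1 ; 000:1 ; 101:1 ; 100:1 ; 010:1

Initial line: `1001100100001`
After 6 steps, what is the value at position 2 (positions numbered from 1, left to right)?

1111011111111
1110111111110
1101111111101
1011111111011
1111111110110
1111111101101
position 2 holds 1

1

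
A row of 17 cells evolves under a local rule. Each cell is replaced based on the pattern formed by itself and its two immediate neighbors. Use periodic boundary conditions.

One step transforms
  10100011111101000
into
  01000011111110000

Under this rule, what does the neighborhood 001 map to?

0

At position 5 the neighborhood is 001; the next row has 0 there.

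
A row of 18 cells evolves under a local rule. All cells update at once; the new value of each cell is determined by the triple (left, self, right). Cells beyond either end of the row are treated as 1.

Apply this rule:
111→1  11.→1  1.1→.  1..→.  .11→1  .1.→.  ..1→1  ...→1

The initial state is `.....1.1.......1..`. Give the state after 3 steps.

.1111.111111111.11

.1111....111111..1
.1111.111111111.11
.1111.111111111.11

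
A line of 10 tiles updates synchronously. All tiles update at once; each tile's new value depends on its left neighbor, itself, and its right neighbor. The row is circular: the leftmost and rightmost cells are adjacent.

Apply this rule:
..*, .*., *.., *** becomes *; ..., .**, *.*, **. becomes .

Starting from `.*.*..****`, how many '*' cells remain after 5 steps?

4

.*.***.**.
**..*....*
*.****..*.
*..**.***.
***....*..
count of *: 4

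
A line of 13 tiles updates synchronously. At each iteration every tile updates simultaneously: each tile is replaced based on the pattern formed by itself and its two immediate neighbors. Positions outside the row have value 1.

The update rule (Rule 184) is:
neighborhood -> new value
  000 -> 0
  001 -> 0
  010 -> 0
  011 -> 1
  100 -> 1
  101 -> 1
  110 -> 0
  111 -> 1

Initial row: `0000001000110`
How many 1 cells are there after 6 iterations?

6

1000000100101
0100000010011
1010000001011
0101000000111
1010100000111
0101010000111
count of 1: 6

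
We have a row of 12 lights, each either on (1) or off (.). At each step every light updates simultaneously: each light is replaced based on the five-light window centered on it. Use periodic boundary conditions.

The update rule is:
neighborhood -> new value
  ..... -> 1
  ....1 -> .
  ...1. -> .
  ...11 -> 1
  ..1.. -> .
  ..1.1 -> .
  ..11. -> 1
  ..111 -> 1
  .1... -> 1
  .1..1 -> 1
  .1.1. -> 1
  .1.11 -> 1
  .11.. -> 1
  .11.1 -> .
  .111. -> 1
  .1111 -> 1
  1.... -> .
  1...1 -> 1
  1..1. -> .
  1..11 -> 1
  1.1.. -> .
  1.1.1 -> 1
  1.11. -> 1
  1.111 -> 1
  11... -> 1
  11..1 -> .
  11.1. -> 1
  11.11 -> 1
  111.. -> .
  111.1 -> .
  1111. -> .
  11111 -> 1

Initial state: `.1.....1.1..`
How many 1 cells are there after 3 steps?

..1.1...1.11
...1.11..111
11..111.111.
count of 1: 8

8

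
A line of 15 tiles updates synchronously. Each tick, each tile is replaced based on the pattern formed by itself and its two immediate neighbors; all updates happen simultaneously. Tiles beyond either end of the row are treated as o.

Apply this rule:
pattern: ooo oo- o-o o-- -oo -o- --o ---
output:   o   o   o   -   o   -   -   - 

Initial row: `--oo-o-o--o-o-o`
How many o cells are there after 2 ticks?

tick 1: --ooo-o----o-oo
tick 2: --oooo------ooo
count of o: 7

7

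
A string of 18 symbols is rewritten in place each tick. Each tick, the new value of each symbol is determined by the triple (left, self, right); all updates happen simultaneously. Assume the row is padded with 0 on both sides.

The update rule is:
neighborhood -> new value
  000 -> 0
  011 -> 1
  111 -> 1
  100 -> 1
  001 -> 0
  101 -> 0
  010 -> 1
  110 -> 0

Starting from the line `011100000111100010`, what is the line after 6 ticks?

010010110101011010

011010000111010011
010011000110011010
011010100101010011
010010110101011010
011010100101010011  (repeats tick 3; period 2)
tick 6: 010010110101011010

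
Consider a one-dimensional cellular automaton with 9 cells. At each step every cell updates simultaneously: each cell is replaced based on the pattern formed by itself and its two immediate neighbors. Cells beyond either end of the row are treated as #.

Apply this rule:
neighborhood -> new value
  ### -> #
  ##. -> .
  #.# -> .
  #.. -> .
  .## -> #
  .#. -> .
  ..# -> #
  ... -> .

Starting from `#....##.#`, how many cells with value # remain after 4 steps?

step 1: ....##..#
step 2: ...##..##
step 3: ..##..###
step 4: .##..####
count of #: 6

6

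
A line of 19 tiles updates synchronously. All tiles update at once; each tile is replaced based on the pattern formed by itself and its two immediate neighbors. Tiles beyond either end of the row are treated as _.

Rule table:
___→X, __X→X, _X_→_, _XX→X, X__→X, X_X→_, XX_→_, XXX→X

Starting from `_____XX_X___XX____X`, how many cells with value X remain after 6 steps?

XXXXXX___XXXX_XXXX_
XXXXX_XXXXXX__XXX_X
XXXX__XXXXX_XXXX___
XXX_XXXXXX__XXX_XXX
XX__XXXXX_XXXX__XX_
X_XXXXXX__XXX_XXX_X
count of X: 14

14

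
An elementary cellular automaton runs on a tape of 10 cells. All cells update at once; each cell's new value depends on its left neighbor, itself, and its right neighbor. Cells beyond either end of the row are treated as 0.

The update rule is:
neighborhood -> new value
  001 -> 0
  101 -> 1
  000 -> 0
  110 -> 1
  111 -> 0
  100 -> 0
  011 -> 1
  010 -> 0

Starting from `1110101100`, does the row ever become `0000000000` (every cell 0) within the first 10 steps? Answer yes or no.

1011011100
0111110100
0100011000
0000011000
0000011000  (fixed point — unchanged through step 10)
step 10 is 0000011000, still not uniform 0

no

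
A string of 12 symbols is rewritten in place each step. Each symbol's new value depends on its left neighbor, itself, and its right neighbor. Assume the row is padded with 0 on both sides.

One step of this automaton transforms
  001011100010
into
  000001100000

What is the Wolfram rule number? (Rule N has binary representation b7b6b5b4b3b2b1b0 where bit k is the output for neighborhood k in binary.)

position 5: 111 → 1  (bit 7 = 1)
position 6: 110 → 1  (bit 6 = 1)
position 3: 101 → 0  (bit 5 = 0)
position 7: 100 → 0  (bit 4 = 0)
position 4: 011 → 0  (bit 3 = 0)
position 2: 010 → 0  (bit 2 = 0)
position 1: 001 → 0  (bit 1 = 0)
position 0: 000 → 0  (bit 0 = 0)
bits b7..b0 = 11000000 = 192

192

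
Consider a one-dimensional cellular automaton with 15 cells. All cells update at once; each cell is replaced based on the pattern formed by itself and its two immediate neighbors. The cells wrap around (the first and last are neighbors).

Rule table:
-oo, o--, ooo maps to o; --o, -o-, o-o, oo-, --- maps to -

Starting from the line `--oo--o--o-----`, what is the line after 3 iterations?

iteration 1: --o-o--o--o----
iteration 2: -----o--o--o---
iteration 3: ------o--o--o--

------o--o--o--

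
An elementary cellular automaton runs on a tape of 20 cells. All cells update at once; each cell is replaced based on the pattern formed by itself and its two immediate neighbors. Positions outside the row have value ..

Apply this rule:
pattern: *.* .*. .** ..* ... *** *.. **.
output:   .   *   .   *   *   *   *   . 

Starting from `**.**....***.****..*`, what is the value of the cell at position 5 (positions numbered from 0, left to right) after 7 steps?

step 1: .....****.*...**.***
step 2: *****.**..****....*.
step 3: .***....**.**.******
step 4: *.*.****.......****.
step 5: *.*..**.*******.**.*
step 6: *.***....*****.....*
step 7: *..*.****.***.******
position 5 holds *

*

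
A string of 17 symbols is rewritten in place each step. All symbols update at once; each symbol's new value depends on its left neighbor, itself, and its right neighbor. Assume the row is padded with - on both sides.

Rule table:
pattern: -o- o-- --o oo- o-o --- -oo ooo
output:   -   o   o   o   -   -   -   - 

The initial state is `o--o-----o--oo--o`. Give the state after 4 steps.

--o-oo-o---------

step 1: -oo-o---o-oo-ooo-
step 2: o-o--o-o---o---oo
step 3: ---oo---o-o-o-o-o
step 4: --o-oo-o---------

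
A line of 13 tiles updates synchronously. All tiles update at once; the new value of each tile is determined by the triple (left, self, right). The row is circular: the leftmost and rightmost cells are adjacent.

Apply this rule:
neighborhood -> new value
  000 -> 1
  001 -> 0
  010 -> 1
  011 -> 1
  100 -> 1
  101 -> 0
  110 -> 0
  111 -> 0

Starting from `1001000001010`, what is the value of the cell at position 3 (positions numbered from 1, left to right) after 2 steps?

0

1101111101010
1001000001010
position 3 holds 0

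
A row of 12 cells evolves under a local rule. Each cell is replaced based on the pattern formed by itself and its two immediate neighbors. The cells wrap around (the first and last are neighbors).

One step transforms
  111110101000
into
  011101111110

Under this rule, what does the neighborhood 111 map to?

At position 1 the neighborhood is 111; the next row has 1 there.

1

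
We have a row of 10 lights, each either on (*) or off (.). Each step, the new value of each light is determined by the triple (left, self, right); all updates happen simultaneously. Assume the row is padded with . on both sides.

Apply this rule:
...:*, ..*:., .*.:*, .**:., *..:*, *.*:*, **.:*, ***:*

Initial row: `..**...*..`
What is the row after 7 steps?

step 1: *..***.***
step 2: **..***.**
step 3: .**..***.*
step 4: ..**..****
step 5: *..**..***
step 6: **..**..**
step 7: .**..**..*

.**..**..*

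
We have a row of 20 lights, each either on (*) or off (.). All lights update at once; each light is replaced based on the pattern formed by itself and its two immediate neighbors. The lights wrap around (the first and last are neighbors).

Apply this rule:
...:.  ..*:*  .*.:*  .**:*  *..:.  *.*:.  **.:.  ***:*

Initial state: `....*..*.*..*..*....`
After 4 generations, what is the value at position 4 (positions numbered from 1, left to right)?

generation 1: ...**.**.*.**.**....
generation 2: ..**..*..*.*..*.....
generation 3: .**..**.**.*.**.....
generation 4: **..**..*..*.*......
position 4 holds .

.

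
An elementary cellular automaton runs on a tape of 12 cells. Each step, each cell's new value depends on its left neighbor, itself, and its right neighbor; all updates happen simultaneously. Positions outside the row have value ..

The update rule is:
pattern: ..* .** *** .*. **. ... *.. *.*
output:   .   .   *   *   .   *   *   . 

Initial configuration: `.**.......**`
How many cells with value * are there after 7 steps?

step 1: ...******...
step 2: **..****.***
step 3: ..*..**...*.
step 4: *.**...**.**
step 5: *...**......
step 6: ***...******
step 7: .*.**..****.
count of *: 7

7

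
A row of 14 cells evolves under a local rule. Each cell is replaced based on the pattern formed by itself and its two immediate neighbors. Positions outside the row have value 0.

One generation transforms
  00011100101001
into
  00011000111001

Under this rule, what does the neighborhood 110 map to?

0

At position 5 the neighborhood is 110; the next row has 0 there.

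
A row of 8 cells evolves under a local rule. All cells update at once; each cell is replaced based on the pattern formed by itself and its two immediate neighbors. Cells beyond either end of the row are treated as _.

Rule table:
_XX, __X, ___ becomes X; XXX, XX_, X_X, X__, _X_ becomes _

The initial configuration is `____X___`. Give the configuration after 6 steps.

__XXX___

XXXX__XX
X____XX_
__XXXX__
XXX____X
X___XXX_
__XXX___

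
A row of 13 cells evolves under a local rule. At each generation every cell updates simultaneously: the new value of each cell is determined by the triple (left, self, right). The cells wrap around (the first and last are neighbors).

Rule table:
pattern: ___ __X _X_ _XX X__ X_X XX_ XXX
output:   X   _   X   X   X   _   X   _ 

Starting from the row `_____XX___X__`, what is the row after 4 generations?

XXXX_XXXX_XXX
___X_X__X_X__
XX_X_XX_X_XXX
_X_X_XX_X_X__

_X_X_XX_X_X__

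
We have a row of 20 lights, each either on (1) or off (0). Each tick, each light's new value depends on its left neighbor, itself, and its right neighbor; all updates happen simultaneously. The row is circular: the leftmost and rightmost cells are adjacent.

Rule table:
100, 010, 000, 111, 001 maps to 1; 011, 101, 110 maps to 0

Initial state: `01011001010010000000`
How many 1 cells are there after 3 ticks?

11000111011111111111
10111010001111111111
00010011110111111111
count of 1: 14

14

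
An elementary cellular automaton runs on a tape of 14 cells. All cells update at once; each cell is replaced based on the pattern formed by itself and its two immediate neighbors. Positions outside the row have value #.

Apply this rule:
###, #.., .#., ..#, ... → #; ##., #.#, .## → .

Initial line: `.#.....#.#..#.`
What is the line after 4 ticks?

tick 1: .#######.####.
tick 2: ..#####...##..
tick 3: ##.###.###..##
tick 4: #...#...#.##.#

#...#...#.##.#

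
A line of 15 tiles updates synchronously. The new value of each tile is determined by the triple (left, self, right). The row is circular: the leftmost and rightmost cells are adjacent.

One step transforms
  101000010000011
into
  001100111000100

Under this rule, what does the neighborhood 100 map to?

1

At position 3 the neighborhood is 100; the next row has 1 there.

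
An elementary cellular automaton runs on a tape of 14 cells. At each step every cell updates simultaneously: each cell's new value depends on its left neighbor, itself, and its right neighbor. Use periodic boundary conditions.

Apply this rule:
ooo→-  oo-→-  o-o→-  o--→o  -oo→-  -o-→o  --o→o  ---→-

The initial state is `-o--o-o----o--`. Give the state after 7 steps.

o--o---o--o---

ooooo-oo--ooo-
--------oo----
-------o--o---
------oooooo--
-----o------o-
----ooo----ooo
o--o---o--o---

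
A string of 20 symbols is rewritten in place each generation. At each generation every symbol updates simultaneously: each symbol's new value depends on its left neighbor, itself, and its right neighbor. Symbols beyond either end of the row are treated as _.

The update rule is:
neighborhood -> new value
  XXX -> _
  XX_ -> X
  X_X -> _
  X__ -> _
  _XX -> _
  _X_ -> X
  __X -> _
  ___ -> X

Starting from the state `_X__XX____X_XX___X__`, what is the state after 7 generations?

_X_X_X__X_X__X_X_X_X

_X___X_XX_X__X_X_X_X
_X_X_X__X_X__X_X_X_X
_X_X_X__X_X__X_X_X_X  (fixed point — unchanged through generation 7)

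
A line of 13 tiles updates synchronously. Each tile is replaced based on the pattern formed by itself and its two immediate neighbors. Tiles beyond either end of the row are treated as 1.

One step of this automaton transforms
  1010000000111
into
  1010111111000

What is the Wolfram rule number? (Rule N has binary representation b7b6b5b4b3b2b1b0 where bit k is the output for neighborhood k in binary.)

71

position 11: 111 → 0  (bit 7 = 0)
position 0: 110 → 1  (bit 6 = 1)
position 1: 101 → 0  (bit 5 = 0)
position 3: 100 → 0  (bit 4 = 0)
position 10: 011 → 0  (bit 3 = 0)
position 2: 010 → 1  (bit 2 = 1)
position 9: 001 → 1  (bit 1 = 1)
position 4: 000 → 1  (bit 0 = 1)
bits b7..b0 = 01000111 = 71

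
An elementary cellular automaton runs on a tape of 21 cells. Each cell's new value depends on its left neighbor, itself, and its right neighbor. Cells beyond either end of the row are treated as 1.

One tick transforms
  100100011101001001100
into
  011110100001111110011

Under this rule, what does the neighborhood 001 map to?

At position 2 the neighborhood is 001; the next row has 1 there.

1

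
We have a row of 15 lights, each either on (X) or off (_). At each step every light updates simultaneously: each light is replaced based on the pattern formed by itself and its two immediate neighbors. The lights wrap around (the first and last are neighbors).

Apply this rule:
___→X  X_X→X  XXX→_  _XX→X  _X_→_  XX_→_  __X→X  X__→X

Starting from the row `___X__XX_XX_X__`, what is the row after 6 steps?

X____XX_XX_XX_X

step 1: XXX_XXX_XX_X_XX
step 2: ___XX__XX_X_XX_
step 3: XXXX_XXX_X_XX_X
step 4: ____XX__X_XX_XX
step 5: XXXXX_XX_XX_XX_
step 6: X____XX_XX_XX_X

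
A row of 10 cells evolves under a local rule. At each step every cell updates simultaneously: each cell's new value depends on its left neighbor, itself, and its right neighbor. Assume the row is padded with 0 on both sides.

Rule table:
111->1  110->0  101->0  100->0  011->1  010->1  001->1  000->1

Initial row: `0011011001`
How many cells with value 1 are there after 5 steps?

1110010011
1100110110
1001100100
1011001101
1010011001
count of 1: 5

5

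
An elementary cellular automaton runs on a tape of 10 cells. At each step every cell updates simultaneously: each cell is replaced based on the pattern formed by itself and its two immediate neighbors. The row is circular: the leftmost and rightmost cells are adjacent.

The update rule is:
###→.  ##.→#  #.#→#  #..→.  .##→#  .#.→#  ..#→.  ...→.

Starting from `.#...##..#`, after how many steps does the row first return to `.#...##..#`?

##...##..#
.#...##..#

2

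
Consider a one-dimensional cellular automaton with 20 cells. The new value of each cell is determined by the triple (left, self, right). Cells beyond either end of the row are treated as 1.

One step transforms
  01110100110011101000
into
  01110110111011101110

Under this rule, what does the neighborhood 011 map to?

At position 1 the neighborhood is 011; the next row has 1 there.

1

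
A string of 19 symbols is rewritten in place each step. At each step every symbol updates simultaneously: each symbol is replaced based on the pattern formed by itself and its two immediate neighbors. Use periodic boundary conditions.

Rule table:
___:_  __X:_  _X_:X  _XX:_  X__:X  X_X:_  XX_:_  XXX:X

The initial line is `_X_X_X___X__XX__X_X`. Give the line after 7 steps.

step 1: _X_X_XX__XX___X_X_X
step 2: _X_X___X___X__X_X_X
step 3: _X_XX__XX__XX_X_X_X
step 4: _X___X___X____X_X_X
step 5: _XX__XX__XX___X_X_X
step 6: ___X___X___X__X_X_X
step 7: X__XX__XX__XX_X_X_X

X__XX__XX__XX_X_X_X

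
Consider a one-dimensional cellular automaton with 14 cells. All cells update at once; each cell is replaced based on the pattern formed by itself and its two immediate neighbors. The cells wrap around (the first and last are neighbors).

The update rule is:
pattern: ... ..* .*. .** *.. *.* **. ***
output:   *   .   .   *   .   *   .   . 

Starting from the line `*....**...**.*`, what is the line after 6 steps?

step 1: ..**.*..*.*.**
step 2: ..*.*....*.**.
step 3: *..*..**..**..
step 4: ......*...*...
step 5: *****...*...**
step 6: ......*...*.*.

......*...*.*.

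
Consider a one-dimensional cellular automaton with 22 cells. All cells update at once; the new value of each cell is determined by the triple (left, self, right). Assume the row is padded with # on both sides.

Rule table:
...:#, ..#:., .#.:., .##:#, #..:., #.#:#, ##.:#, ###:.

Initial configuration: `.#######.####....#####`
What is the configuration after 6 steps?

.#####..###.#.#..#.##.

##.....###..#.##.#....
.#.###.#.#...####..##.
#.##.##.#..#.#..#..###
########....#......#..
.......#.##...####....
.#####..###.#.#..#.##.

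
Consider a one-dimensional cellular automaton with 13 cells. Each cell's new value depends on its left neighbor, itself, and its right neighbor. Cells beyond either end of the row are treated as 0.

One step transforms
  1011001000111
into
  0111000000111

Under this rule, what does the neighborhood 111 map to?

1

At position 11 the neighborhood is 111; the next row has 1 there.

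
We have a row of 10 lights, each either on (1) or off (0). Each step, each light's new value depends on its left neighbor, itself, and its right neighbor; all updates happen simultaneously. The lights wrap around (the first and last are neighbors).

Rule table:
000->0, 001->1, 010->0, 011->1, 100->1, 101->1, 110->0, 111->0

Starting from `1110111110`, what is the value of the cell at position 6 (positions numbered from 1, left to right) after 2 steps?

1

1001100001
0111010011
position 6 holds 1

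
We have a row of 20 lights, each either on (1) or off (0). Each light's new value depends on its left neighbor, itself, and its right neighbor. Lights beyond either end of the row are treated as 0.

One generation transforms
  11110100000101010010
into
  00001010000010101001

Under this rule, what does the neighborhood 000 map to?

0

At position 7 the neighborhood is 000; the next row has 0 there.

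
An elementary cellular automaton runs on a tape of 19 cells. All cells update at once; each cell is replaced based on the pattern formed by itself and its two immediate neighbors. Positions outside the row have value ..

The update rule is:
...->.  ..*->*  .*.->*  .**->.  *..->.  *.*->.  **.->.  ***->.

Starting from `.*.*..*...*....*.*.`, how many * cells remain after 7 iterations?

**.*.**..**...**.*.
...*....*....*...*.
..**...**...**..**.
.*....*....*...*...
**...**...**..**...
....*....*...*.....
...**...**..**.....
count of *: 6

6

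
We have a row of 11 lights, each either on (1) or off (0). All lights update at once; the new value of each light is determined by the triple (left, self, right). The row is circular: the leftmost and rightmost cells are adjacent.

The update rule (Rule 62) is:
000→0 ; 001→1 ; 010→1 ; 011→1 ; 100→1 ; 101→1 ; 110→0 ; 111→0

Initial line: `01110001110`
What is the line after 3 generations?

11100001100

generation 1: 11001011001
generation 2: 00111110111
generation 3: 11100001100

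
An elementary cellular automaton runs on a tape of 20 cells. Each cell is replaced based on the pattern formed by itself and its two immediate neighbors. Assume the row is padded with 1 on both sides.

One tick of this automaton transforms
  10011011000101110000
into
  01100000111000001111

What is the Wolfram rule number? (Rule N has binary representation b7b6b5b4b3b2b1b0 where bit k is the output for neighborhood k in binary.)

19

position 14: 111 → 0  (bit 7 = 0)
position 0: 110 → 0  (bit 6 = 0)
position 5: 101 → 0  (bit 5 = 0)
position 1: 100 → 1  (bit 4 = 1)
position 3: 011 → 0  (bit 3 = 0)
position 11: 010 → 0  (bit 2 = 0)
position 2: 001 → 1  (bit 1 = 1)
position 9: 000 → 1  (bit 0 = 1)
bits b7..b0 = 00010011 = 19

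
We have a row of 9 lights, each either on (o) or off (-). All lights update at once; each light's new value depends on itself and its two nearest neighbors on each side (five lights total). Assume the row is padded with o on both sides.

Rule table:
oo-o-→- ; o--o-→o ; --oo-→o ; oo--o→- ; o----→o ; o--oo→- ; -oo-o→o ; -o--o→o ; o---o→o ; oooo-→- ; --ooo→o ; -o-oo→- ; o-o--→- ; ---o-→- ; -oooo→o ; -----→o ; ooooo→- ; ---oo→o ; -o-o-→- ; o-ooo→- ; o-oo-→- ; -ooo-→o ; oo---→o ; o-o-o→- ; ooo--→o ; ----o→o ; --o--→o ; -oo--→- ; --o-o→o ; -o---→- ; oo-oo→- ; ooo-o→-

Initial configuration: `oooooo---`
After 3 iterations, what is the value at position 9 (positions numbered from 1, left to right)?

-----oooo
ooooooo--
------o--
position 9 holds -

-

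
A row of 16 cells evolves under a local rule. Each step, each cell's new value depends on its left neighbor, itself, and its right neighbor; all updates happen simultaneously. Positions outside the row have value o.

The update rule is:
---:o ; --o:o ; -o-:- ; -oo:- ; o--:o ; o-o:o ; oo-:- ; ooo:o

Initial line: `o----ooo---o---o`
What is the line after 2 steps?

o-oo-o-o-o-o-o-o

step 1: -oooo-o-ooo-ooo-
step 2: o-oo-o-o-o-o-o-o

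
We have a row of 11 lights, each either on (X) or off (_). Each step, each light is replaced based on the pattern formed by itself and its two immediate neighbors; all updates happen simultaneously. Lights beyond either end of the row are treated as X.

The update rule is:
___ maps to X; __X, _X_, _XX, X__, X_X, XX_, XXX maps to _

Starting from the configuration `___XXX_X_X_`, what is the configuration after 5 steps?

_X_________

_X_________
___XXXXXXX_
_X_________  (repeats step 1; period 2)
step 5: _X_________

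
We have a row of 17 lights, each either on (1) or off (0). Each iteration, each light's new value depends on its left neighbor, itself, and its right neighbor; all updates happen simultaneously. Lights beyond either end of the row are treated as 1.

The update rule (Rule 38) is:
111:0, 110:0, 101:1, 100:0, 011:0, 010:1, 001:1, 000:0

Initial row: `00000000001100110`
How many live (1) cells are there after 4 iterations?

5

00000000010001001
00000000110011010
00000001000100111
00000011001101000
count of 1: 5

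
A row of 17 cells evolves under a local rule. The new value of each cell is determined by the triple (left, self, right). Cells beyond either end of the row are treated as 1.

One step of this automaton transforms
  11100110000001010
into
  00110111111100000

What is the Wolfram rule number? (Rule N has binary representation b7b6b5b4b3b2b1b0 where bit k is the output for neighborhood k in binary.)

89

position 0: 111 → 0  (bit 7 = 0)
position 2: 110 → 1  (bit 6 = 1)
position 14: 101 → 0  (bit 5 = 0)
position 3: 100 → 1  (bit 4 = 1)
position 5: 011 → 1  (bit 3 = 1)
position 13: 010 → 0  (bit 2 = 0)
position 4: 001 → 0  (bit 1 = 0)
position 8: 000 → 1  (bit 0 = 1)
bits b7..b0 = 01011001 = 89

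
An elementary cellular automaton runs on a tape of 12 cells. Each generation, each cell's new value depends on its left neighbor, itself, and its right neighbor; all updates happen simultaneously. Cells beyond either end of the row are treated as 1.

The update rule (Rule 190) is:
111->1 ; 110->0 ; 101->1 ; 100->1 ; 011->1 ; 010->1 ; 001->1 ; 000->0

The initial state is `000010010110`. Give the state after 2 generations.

011111111011

100111111101
011111111011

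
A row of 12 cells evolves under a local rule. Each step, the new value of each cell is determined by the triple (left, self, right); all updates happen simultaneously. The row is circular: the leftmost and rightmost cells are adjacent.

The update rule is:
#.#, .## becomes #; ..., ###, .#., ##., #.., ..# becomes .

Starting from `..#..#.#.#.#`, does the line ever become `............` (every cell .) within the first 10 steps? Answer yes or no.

yes

......#.#.#.
.......#.#..
........#...
............
all cells are . at step 4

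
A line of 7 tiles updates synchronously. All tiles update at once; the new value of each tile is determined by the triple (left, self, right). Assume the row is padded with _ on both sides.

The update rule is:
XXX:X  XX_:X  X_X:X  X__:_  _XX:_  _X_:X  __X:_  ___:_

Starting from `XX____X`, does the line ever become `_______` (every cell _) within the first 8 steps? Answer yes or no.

no

_X____X
_X____X  (fixed point — unchanged through step 8)
step 8 is _X____X, still not uniform _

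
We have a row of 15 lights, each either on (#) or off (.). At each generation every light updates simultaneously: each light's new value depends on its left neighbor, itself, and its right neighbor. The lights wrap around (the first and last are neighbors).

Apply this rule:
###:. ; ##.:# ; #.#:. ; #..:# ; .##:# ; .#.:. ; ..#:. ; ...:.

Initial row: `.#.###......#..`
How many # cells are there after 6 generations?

...#.##......#.
.....###......#
#....#.##......
.#.....###.....
..#....#.##....
...#.....###...
count of #: 4

4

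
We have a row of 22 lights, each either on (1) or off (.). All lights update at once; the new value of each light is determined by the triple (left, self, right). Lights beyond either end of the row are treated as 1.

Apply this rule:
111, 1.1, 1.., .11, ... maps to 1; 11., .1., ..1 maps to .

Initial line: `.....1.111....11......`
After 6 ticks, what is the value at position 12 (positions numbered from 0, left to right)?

tick 1: 1111..111.111.1.11111.
tick 2: 111.1.11.111.1.11111.1
tick 3: 11.1.11.111.1.11111.11
tick 4: 1.1.11.111.1.11111.111
tick 5: .1.11.111.1.11111.1111
tick 6: 1.11.111.1.11111.11111
position 12 holds 1

1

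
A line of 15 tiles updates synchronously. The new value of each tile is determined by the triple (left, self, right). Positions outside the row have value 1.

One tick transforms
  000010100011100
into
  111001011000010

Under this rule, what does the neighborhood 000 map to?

At position 1 the neighborhood is 000; the next row has 1 there.

1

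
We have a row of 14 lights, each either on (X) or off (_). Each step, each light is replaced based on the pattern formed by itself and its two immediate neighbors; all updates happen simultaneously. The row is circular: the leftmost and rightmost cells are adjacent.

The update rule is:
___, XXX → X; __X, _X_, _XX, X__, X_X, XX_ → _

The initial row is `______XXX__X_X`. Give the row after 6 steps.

step 1: _XXXX__X______
step 2: __XX_____XXXXX
step 3: _____XXX__XXX_
step 4: XXXX__X____X__
step 5: _XX_____XX____
step 6: ____XXX____XXX

____XXX____XXX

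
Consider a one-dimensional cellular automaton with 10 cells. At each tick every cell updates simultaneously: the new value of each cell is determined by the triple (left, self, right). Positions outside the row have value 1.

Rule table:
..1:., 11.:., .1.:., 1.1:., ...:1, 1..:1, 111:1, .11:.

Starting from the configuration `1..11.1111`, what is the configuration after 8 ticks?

..1111....

.1.....111
..1111..11
1..11.1..1
.1.....1..
..1111..1.
1..11.1...
.1.....11.
..1111....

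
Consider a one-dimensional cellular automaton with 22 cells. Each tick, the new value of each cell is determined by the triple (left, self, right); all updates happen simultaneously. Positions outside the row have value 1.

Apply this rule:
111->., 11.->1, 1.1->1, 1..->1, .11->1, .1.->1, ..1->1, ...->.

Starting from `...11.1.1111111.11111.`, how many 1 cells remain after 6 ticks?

1.1111111.....111...11
111.....11...11.11.11.
..11...1111.1111111111
11111.11..111.........
....1111111.11.......1
1..11.....11111.....11
count of 1: 10

10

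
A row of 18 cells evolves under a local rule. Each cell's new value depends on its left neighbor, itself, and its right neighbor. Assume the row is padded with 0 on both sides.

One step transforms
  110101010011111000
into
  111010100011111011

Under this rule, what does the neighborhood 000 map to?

1

At position 16 the neighborhood is 000; the next row has 1 there.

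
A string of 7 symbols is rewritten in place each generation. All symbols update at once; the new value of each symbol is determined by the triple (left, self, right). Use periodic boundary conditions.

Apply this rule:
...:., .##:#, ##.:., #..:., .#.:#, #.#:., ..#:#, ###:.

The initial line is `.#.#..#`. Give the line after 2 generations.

.#.#.#.

.#.#.##
.#.#.#.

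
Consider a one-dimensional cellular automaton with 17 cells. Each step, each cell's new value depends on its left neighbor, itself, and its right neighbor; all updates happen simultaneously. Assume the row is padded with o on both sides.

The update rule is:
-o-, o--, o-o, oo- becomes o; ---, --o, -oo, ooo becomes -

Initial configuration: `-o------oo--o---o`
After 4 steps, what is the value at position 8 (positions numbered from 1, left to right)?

-

ooo------oo-oo---
--oo------oo-oo--
o--oo------oo-oo-
oo--oo------oo-oo
position 8 holds -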